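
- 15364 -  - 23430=8066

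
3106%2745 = 361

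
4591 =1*4591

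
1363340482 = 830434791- - 532905691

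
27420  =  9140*3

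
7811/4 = 7811/4 = 1952.75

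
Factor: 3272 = 2^3*409^1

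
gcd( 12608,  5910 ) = 394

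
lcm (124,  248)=248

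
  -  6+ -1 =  - 7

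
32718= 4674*7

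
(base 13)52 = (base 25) 2h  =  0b1000011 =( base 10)67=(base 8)103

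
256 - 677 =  - 421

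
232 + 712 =944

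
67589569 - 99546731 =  - 31957162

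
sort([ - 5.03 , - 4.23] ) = [ -5.03, - 4.23 ] 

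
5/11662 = 5/11662 = 0.00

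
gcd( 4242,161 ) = 7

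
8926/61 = 146 + 20/61 = 146.33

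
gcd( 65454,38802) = 6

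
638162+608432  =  1246594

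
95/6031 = 95/6031 = 0.02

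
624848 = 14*44632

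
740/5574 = 370/2787  =  0.13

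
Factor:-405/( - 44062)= 2^( - 1)*3^4*5^1*  22031^( - 1 ) 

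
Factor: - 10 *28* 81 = -22680 = -2^3*3^4*5^1*7^1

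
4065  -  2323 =1742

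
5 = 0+5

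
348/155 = 348/155 = 2.25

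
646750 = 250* 2587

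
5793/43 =5793/43 = 134.72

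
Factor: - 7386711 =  -3^1*31^1 * 79427^1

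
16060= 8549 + 7511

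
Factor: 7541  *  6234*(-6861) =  - 2^1*3^2 *1039^1*2287^1*7541^1 = - 322539685434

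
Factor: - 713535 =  - 3^1 * 5^1 * 47569^1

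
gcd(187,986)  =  17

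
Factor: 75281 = 83^1*907^1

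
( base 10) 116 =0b1110100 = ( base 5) 431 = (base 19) 62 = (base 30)3Q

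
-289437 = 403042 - 692479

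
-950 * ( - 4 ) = 3800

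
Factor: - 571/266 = - 2^ (-1 )* 7^( - 1)*19^( - 1 )* 571^1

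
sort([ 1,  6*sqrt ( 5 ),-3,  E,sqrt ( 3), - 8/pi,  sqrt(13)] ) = [-3,- 8/pi, 1, sqrt( 3 ), E,sqrt(13 ), 6*sqrt( 5 )] 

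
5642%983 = 727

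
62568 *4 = 250272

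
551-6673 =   -  6122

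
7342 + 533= 7875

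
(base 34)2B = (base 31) 2H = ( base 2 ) 1001111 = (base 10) 79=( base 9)87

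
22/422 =11/211 =0.05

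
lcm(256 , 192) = 768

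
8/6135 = 8/6135  =  0.00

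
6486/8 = 3243/4  =  810.75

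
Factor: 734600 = 2^3*5^2*3673^1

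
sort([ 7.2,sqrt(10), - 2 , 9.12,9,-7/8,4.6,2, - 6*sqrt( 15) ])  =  [ - 6*sqrt(15), - 2, - 7/8,2,  sqrt (10),  4.6, 7.2,9, 9.12 ]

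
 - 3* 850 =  - 2550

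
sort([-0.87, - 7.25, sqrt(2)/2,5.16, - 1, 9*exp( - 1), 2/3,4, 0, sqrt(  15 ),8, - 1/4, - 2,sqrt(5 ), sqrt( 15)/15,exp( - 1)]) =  [  -  7.25, - 2, - 1, - 0.87, - 1/4,0,  sqrt( 15 ) /15,exp( - 1), 2/3, sqrt( 2 )/2, sqrt(5), 9*exp(-1), sqrt(15), 4 , 5.16, 8]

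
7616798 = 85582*89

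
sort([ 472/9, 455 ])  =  [ 472/9,455 ]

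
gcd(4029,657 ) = 3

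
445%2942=445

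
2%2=0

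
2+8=10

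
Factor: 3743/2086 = 2^ ( - 1)*7^( - 1)*19^1*149^ ( - 1)*197^1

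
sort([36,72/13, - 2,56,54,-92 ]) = [ - 92,-2,72/13, 36,54, 56]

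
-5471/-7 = 5471/7 = 781.57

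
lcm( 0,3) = 0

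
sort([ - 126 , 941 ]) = [- 126 , 941 ]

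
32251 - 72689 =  - 40438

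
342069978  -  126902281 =215167697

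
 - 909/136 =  - 909/136  =  - 6.68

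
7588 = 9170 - 1582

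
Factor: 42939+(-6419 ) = 36520  =  2^3 * 5^1*11^1*83^1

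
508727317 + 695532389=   1204259706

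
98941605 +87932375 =186873980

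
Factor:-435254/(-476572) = 769/842  =  2^( - 1)*421^( - 1)*769^1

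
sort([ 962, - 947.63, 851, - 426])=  [ - 947.63, - 426, 851, 962 ] 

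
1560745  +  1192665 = 2753410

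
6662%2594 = 1474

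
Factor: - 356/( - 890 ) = 2^1*5^( - 1)  =  2/5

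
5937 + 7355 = 13292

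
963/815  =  1 + 148/815 =1.18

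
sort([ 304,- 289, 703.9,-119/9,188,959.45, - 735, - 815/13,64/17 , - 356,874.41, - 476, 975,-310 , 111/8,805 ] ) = [ - 735 , - 476, - 356, - 310, - 289 , -815/13, - 119/9, 64/17,111/8,  188,304,  703.9  ,  805,874.41,959.45,975 ] 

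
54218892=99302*546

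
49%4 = 1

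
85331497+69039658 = 154371155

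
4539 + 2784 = 7323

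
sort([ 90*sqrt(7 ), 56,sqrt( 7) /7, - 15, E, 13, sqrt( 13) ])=[ - 15,sqrt(7) /7 , E, sqrt( 13)  ,  13 , 56, 90*sqrt( 7 ) ]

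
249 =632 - 383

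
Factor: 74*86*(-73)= - 464572 = - 2^2*37^1 * 43^1*73^1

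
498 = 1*498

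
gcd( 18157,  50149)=1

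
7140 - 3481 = 3659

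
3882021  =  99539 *39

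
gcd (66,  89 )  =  1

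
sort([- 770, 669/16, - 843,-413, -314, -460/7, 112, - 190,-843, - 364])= [-843,-843 , - 770,-413,-364,-314, - 190,-460/7,669/16, 112] 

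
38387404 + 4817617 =43205021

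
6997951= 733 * 9547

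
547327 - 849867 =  - 302540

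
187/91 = 187/91 = 2.05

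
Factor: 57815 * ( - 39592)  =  -2^3 * 5^1 * 7^2 *31^1 * 101^1*373^1 = - 2289011480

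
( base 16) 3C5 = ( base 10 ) 965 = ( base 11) 7A8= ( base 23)1im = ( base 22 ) 1LJ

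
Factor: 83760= 2^4*3^1*5^1 * 349^1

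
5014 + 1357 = 6371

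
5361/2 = 5361/2 = 2680.50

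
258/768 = 43/128 =0.34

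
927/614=927/614= 1.51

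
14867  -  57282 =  - 42415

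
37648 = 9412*4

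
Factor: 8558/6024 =4279/3012 =2^(-2)*3^( - 1)*11^1*251^( - 1)*389^1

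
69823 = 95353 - 25530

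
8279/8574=8279/8574= 0.97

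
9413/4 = 9413/4= 2353.25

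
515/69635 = 103/13927= 0.01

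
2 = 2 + 0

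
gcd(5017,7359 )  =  1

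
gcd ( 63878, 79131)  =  1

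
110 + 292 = 402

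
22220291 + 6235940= 28456231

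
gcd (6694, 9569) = 1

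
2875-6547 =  - 3672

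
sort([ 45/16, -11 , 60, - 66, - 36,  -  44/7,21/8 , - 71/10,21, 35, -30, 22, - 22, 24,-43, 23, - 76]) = [ - 76, -66, - 43, - 36, -30, - 22, -11,-71/10 , - 44/7 , 21/8, 45/16, 21, 22,23, 24,35, 60] 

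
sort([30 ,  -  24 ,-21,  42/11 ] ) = [ - 24, - 21, 42/11, 30 ] 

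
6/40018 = 3/20009=0.00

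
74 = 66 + 8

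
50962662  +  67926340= 118889002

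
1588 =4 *397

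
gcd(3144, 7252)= 4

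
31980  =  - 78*(-410)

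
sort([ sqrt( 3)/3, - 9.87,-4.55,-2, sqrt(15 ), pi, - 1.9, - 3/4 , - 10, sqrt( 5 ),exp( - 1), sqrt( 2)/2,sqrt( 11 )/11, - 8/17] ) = [ - 10,  -  9.87,-4.55,  -  2, - 1.9, - 3/4, -8/17, sqrt( 11)/11, exp( - 1 ), sqrt( 3)/3, sqrt(2)/2, sqrt( 5 ), pi, sqrt( 15) ]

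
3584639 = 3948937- 364298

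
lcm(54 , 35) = 1890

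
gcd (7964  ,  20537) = 11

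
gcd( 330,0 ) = 330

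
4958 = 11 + 4947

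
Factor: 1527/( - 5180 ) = - 2^( - 2 ) * 3^1*5^(- 1 )*7^( - 1)*37^(  -  1 )*509^1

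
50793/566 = 89 + 419/566 = 89.74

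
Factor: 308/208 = 77/52=2^(  -  2 )*7^1  *11^1 * 13^(  -  1) 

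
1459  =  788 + 671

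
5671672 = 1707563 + 3964109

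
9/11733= 3/3911 = 0.00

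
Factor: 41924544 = 2^6*3^1*218357^1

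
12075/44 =274 + 19/44  =  274.43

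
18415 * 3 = 55245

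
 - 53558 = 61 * (  -  878) 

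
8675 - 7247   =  1428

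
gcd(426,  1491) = 213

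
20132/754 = 10066/377 = 26.70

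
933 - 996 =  -63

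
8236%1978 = 324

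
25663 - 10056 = 15607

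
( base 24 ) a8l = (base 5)142343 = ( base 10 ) 5973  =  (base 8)13525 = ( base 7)23262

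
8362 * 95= 794390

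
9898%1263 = 1057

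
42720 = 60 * 712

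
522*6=3132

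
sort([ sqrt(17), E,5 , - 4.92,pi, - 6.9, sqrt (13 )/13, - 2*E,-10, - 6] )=[ - 10,  -  6.9, - 6, - 2 * E, - 4.92,sqrt(13 )/13,E, pi,sqrt ( 17 ),  5]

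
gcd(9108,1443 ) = 3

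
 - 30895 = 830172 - 861067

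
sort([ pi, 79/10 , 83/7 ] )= [pi,79/10,83/7]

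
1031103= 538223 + 492880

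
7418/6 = 3709/3 =1236.33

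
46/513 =46/513=0.09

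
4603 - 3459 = 1144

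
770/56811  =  770/56811 =0.01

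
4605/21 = 1535/7 =219.29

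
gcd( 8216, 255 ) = 1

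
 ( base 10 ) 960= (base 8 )1700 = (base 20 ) 280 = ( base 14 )4C8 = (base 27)18F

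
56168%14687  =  12107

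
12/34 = 6/17 = 0.35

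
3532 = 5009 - 1477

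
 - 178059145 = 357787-178416932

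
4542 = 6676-2134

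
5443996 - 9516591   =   - 4072595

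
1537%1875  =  1537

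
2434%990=454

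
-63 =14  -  77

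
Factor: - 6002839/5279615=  - 5^ ( - 1)*11^ (-1 )*23^1*59^ (- 1)*359^1*727^1 *1627^(  -  1 )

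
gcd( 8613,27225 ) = 99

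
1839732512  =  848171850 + 991560662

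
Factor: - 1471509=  - 3^2*13^1 * 12577^1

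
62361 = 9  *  6929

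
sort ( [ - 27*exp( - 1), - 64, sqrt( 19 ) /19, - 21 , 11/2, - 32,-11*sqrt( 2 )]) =[-64,-32, - 21, -11*sqrt(2 ) , - 27*exp( - 1), sqrt(19)/19, 11/2 ]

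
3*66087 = 198261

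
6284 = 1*6284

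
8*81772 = 654176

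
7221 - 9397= - 2176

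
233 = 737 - 504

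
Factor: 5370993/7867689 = 1790331/2622563 = 3^1*79^( - 1 )*89^( - 1)*373^(-1) * 547^1*1091^1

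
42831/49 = 42831/49 = 874.10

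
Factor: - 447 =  - 3^1 * 149^1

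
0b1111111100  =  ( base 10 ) 1020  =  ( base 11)848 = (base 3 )1101210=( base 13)606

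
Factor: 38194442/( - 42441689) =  - 2^1*11^1*13^1 * 73^(-1)* 83^1*  1609^1*581393^ ( - 1 ) 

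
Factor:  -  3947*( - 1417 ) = 13^1*109^1*3947^1 = 5592899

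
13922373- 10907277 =3015096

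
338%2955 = 338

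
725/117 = 6 + 23/117  =  6.20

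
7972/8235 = 7972/8235 = 0.97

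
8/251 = 8/251 = 0.03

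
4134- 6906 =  - 2772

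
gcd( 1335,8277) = 267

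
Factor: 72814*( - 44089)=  - 3210296446 = - 2^1 * 7^2*743^1*44089^1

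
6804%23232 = 6804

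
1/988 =1/988  =  0.00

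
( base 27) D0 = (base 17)13b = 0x15F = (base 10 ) 351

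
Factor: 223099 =223099^1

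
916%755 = 161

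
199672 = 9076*22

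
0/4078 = 0 = 0.00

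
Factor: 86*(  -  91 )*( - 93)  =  727818 = 2^1*3^1*7^1*13^1*31^1*43^1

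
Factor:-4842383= - 7^1*13^1*127^1* 419^1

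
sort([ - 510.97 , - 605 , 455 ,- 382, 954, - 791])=[ - 791, - 605, - 510.97, - 382,  455,954 ]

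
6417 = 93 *69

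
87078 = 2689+84389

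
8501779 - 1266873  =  7234906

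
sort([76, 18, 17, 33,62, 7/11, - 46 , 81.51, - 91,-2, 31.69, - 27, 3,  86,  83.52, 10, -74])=[-91, - 74, - 46, - 27, - 2, 7/11,3 , 10, 17,18,31.69,  33 , 62, 76, 81.51, 83.52, 86] 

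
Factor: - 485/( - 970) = 1/2 = 2^(  -  1)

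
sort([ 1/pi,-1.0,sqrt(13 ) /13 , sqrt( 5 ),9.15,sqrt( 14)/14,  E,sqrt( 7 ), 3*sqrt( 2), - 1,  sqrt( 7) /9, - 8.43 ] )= [ - 8.43, - 1.0, - 1,  sqrt( 14)/14, sqrt( 13) /13, sqrt(7 )/9, 1/pi, sqrt ( 5),  sqrt(7 ),E,3*sqrt(2),  9.15 ] 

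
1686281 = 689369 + 996912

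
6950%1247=715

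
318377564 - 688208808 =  - 369831244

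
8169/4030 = 2  +  109/4030  =  2.03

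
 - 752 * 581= - 436912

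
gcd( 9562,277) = 1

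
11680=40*292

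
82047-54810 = 27237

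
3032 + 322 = 3354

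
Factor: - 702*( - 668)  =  468936 = 2^3*3^3*13^1*167^1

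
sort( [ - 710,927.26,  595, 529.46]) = [ - 710, 529.46,  595,927.26 ] 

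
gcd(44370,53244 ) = 8874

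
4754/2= 2377=2377.00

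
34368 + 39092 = 73460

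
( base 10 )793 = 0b1100011001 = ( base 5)11133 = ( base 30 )qd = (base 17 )2CB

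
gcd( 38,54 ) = 2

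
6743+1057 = 7800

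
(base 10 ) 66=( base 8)102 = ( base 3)2110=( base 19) 39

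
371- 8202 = - 7831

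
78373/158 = 78373/158   =  496.03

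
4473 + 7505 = 11978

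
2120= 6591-4471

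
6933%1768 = 1629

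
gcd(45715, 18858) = 1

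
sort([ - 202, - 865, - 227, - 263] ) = [ - 865, - 263, - 227, - 202]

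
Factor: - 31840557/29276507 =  - 3^1*7^1*13^( - 1 )*43^(-1)*83^( -1 )*631^( - 1)*1516217^1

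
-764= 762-1526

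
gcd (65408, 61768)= 56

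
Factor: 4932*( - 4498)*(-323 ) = 2^3  *3^2 * 13^1*17^1*19^1*137^1*173^1 = 7165475928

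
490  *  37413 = 18332370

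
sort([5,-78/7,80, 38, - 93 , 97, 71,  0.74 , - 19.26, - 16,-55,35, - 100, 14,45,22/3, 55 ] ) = [-100,-93,-55,-19.26, - 16,-78/7,  0.74, 5,22/3,14,35,38,45 , 55,71 , 80,97 ]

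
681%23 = 14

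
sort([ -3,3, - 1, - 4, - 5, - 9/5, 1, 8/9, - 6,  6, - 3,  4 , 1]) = [ - 6, - 5, - 4, - 3, - 3, - 9/5, - 1, 8/9, 1, 1,  3,4, 6]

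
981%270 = 171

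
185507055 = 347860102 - 162353047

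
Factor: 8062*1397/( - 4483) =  - 11262614/4483 = - 2^1*11^1*29^1 * 127^1*139^1*4483^( - 1) 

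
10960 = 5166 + 5794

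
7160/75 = 1432/15 = 95.47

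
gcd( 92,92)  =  92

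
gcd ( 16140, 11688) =12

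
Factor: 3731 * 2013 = 7510503=   3^1*7^1 * 11^1 * 13^1 * 41^1 * 61^1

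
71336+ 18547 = 89883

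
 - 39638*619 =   -  24535922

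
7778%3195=1388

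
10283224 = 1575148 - -8708076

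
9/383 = 9/383 = 0.02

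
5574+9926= 15500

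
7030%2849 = 1332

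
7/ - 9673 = - 1 + 9666/9673= - 0.00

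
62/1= 62 = 62.00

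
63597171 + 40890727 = 104487898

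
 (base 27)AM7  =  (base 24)DGJ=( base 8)17323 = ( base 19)12g6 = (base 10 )7891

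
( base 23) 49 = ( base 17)5g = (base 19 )56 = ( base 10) 101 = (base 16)65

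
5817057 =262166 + 5554891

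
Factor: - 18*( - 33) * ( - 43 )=  -  25542=- 2^1 * 3^3*11^1*43^1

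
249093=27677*9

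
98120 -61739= 36381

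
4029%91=25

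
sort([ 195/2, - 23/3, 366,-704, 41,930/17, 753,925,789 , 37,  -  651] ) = [ - 704, - 651, - 23/3, 37, 41, 930/17, 195/2, 366, 753, 789, 925] 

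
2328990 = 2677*870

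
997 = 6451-5454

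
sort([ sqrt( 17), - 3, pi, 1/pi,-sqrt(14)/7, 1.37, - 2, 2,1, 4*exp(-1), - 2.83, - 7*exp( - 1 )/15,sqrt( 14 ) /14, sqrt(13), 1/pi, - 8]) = [-8, - 3,-2.83,-2,-sqrt(14 ) /7 ,  -  7*exp( - 1 )/15, sqrt(14) /14, 1/pi, 1/pi , 1, 1.37 , 4*exp(-1 ),2,pi,sqrt( 13),sqrt(17)]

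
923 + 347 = 1270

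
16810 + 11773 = 28583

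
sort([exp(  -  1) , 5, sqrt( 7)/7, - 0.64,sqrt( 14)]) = [ - 0.64,exp( - 1 ),sqrt( 7)/7,sqrt( 14),5]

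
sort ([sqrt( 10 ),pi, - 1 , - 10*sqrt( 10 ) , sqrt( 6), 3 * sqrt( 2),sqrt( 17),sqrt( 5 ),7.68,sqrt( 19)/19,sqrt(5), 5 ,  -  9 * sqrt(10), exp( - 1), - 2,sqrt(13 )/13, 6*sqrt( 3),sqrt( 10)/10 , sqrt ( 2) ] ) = [-10 * sqrt (10), - 9 * sqrt (10 ), - 2,-1,sqrt( 19 )/19,sqrt ( 13) /13,  sqrt(10)/10 , exp( - 1 ) , sqrt(2),sqrt (5 ),sqrt(5), sqrt(6 ), pi, sqrt( 10) , sqrt( 17 ), 3 *sqrt( 2),  5,7.68,6 * sqrt(3) ]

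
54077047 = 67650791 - 13573744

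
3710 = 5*742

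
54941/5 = 54941/5 = 10988.20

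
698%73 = 41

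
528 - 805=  - 277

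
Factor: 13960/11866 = 20/17 =2^2*5^1*17^(-1)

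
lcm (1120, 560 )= 1120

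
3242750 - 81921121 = - 78678371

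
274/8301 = 274/8301 = 0.03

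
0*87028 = 0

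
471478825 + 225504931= 696983756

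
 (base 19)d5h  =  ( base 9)6528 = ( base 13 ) 2258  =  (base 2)1001011000101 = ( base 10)4805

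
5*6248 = 31240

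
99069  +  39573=138642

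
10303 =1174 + 9129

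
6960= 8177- 1217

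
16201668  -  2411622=13790046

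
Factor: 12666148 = 2^2*11^1 * 287867^1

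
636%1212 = 636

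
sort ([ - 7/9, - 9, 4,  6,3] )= [- 9, -7/9,3, 4,6]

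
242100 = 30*8070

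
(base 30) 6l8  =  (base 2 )1011110010110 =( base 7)23414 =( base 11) 459a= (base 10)6038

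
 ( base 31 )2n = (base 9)104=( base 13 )67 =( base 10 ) 85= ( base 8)125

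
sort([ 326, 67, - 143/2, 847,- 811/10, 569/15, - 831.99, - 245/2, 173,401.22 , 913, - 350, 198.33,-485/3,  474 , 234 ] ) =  [  -  831.99, - 350, - 485/3, - 245/2 , - 811/10, - 143/2 , 569/15,  67, 173,  198.33, 234 , 326, 401.22, 474, 847,913]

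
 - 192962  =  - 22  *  8771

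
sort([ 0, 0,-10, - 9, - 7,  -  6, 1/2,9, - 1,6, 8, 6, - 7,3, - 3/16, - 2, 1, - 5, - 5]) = [ - 10 , - 9, - 7, -7, - 6,-5,-5, - 2, - 1,-3/16  ,  0 , 0,  1/2, 1, 3,  6,6, 8, 9] 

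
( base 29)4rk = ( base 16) 1047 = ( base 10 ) 4167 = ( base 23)7k4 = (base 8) 10107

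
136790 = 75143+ 61647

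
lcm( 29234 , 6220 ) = 292340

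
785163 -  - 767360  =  1552523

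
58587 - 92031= -33444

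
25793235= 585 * 44091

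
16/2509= 16/2509 =0.01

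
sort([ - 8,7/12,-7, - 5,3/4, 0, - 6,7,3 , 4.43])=[ - 8, - 7, - 6, - 5, 0, 7/12, 3/4, 3, 4.43, 7] 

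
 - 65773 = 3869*(-17 )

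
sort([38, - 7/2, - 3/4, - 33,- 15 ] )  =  [-33,-15,  -  7/2,-3/4, 38 ] 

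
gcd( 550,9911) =11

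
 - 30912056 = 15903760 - 46815816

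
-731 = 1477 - 2208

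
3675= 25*147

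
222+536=758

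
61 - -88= 149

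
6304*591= 3725664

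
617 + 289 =906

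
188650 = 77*2450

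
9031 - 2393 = 6638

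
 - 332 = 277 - 609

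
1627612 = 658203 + 969409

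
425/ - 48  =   - 425/48 = - 8.85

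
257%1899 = 257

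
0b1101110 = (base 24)4E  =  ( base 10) 110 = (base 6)302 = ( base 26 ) 46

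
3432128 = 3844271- 412143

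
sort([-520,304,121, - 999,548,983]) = [ - 999, - 520 , 121,304,548,983]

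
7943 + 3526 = 11469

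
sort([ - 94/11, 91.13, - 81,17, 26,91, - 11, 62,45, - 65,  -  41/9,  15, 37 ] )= [ - 81, - 65, - 11, - 94/11, - 41/9,15,17, 26,37,  45,  62 , 91, 91.13] 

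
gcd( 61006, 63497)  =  47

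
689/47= 14 + 31/47 = 14.66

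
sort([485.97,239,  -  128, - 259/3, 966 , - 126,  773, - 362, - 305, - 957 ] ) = [ - 957, - 362, - 305, - 128, - 126, -259/3,  239,485.97, 773, 966]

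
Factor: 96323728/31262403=2^4 * 3^( - 1 ) * 37^1 * 162709^1*10420801^(-1 ) 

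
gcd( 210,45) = 15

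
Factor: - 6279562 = - 2^1*17^1*184693^1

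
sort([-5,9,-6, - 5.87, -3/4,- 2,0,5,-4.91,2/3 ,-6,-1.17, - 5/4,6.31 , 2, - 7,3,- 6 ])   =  [ - 7, - 6,-6,-6 , - 5.87, - 5, - 4.91, - 2,-5/4, - 1.17,-3/4,0,2/3, 2, 3  ,  5,6.31,9 ]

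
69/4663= 69/4663  =  0.01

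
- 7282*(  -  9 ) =65538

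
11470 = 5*2294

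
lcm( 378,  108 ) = 756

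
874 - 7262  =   - 6388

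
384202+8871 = 393073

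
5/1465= 1/293 = 0.00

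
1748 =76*23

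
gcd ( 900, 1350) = 450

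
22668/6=3778 = 3778.00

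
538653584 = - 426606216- - 965259800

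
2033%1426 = 607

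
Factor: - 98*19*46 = -2^2*7^2*19^1*23^1 = - 85652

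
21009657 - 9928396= 11081261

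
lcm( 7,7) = 7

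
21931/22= 21931/22 =996.86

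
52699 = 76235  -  23536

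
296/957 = 296/957=0.31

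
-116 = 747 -863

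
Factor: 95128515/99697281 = 31709505/33232427 = 3^1*5^1 * 17^1 * 41^( - 1)*124351^1 * 810547^(-1)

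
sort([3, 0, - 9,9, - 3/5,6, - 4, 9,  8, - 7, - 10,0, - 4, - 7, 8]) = [-10, - 9, - 7,  -  7, - 4, - 4, - 3/5 , 0,0, 3 , 6,8,8,9,9] 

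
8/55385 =8/55385= 0.00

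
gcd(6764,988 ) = 76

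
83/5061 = 83/5061 = 0.02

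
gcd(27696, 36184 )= 8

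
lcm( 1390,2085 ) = 4170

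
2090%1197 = 893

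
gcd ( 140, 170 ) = 10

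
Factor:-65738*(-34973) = 2299055074=   2^1*41^1*853^1*32869^1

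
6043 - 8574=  - 2531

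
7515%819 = 144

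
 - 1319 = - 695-624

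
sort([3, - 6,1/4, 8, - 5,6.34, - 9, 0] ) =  [ - 9,-6, - 5, 0,1/4, 3,6.34, 8] 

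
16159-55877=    - 39718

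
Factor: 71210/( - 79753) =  - 2^1 *5^1*173^ ( -1 )*461^( - 1 )*7121^1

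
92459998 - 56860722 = 35599276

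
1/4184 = 1/4184= 0.00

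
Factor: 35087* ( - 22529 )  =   - 13^2*1733^1*2699^1 = - 790475023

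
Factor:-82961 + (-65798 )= - 13^1*11443^1 =- 148759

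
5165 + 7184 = 12349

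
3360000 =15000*224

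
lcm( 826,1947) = 27258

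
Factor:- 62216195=-5^1*  1847^1  *  6737^1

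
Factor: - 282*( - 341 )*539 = 2^1*3^1*7^2*11^2 * 31^1* 47^1=51831318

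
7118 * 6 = 42708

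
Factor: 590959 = 590959^1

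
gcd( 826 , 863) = 1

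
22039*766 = 16881874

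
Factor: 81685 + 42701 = 2^1 *3^1 * 20731^1  =  124386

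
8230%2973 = 2284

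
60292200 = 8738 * 6900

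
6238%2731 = 776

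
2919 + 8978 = 11897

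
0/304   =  0 = 0.00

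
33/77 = 3/7 = 0.43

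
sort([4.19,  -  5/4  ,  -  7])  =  [ - 7 , - 5/4 , 4.19 ] 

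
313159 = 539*581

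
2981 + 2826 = 5807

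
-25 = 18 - 43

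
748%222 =82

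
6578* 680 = 4473040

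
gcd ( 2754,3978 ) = 306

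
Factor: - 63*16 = - 1008 = -2^4*3^2 *7^1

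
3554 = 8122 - 4568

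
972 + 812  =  1784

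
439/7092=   439/7092  =  0.06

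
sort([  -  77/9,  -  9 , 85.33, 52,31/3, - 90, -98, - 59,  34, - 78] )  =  [ - 98, - 90, - 78, - 59, - 9, - 77/9,31/3, 34,52,85.33] 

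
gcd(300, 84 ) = 12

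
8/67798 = 4/33899 = 0.00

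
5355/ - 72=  - 595/8 = -74.38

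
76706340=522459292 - 445752952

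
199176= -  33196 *( - 6)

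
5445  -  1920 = 3525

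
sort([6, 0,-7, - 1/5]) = [- 7,  -  1/5,0, 6]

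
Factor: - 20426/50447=- 2^1*7^1*61^( - 1)*827^( - 1)*1459^1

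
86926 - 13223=73703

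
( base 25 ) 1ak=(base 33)R4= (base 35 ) pk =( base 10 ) 895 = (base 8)1577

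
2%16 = 2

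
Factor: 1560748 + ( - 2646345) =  - 131^1*8287^1 = - 1085597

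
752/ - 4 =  - 188  +  0/1 = - 188.00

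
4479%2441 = 2038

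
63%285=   63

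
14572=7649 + 6923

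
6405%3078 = 249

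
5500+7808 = 13308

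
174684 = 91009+83675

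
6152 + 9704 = 15856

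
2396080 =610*3928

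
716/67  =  716/67 = 10.69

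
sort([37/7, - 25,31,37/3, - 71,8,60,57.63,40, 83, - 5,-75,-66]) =[ - 75,-71, - 66, - 25, - 5,37/7,8,37/3,31, 40,57.63, 60,83 ] 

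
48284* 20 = 965680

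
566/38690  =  283/19345  =  0.01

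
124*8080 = 1001920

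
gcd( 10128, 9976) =8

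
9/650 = 9/650= 0.01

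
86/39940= 43/19970=0.00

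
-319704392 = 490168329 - 809872721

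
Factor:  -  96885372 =- 2^2*3^1 * 2437^1*3313^1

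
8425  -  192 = 8233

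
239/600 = 239/600 = 0.40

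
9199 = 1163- - 8036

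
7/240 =7/240=0.03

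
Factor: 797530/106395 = 2^1*3^( - 1 )*  41^( - 1)*  461^1 = 922/123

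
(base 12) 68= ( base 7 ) 143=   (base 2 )1010000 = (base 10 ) 80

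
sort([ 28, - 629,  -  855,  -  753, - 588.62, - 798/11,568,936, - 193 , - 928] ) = [-928,  -  855, - 753,  -  629 , - 588.62, - 193, - 798/11,28, 568, 936 ] 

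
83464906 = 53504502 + 29960404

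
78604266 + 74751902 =153356168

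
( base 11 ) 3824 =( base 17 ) 1046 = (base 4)1031323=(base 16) 137B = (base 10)4987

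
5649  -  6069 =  - 420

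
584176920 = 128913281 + 455263639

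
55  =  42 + 13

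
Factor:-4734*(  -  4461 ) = 21118374= 2^1*3^3 * 263^1 * 1487^1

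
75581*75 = 5668575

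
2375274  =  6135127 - 3759853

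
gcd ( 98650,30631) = 1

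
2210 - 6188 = -3978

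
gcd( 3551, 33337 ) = 53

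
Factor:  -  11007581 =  - 13^1*523^1*1619^1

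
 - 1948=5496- 7444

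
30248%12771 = 4706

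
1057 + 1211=2268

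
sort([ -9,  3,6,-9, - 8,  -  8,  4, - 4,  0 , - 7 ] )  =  [- 9,  -  9, - 8, - 8 ,- 7, - 4  ,  0,3, 4, 6 ]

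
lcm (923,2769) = 2769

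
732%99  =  39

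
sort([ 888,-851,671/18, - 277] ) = [ - 851, - 277 , 671/18,888] 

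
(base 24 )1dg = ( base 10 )904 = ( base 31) t5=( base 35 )pt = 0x388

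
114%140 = 114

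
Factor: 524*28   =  2^4* 7^1 * 131^1= 14672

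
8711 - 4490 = 4221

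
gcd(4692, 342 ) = 6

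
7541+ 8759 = 16300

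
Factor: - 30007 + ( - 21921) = -2^3*6491^1 = - 51928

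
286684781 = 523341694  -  236656913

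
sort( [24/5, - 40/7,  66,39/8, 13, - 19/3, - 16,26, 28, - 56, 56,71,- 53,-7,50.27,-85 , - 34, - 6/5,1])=[ - 85, - 56, - 53, - 34,  -  16,  -  7, - 19/3 , - 40/7, - 6/5, 1, 24/5 , 39/8, 13,26,  28,50.27,56,66,71]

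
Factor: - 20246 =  - 2^1*53^1*191^1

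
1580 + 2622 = 4202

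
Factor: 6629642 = 2^1* 431^1* 7691^1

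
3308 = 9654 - 6346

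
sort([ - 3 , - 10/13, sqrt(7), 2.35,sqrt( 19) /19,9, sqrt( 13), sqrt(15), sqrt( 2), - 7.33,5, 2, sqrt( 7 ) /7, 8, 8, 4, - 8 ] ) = [ - 8 , - 7.33, - 3,-10/13 , sqrt( 19) /19,sqrt(7)/7, sqrt ( 2 ), 2,  2.35 , sqrt(7), sqrt ( 13 ), sqrt( 15),4, 5,8, 8, 9]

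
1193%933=260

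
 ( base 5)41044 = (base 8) 5131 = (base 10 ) 2649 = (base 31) 2NE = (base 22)5A9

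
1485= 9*165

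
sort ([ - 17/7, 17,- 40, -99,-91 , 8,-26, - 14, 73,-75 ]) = [-99, - 91,-75,  -  40, - 26,-14, - 17/7,8, 17 , 73]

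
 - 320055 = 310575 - 630630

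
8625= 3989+4636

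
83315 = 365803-282488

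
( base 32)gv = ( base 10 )543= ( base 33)gf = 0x21F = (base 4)20133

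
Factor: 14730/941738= 15/959 =3^1*5^1*7^ ( - 1)*137^( - 1 )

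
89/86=1+3/86 = 1.03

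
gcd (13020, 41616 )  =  12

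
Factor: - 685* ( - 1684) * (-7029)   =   - 8108232660 = - 2^2 * 3^2*5^1 * 11^1*71^1*137^1*421^1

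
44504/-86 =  - 22252/43= -517.49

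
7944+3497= 11441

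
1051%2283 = 1051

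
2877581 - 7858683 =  - 4981102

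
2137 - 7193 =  -5056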